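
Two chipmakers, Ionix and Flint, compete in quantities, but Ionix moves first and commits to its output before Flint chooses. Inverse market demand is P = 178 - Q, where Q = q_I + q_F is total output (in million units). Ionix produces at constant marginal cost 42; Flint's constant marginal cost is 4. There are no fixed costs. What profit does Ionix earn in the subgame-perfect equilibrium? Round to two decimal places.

1200.50

The follower Flint best-responds to any q_I: π_F = (178 - Q)q_F - 4q_F.
Setting the follower's marginal profit to zero, 174 - q_I - 2q_F = 0, i.e. q_F = (174 - q_I)/2.
The leader anticipates this reaction. Substituting into P = 178 - Q gives P = 91 - (1/2)q_I, so π_I = (91 - (1/2)q_I)q_I - 42q_I.
Maximising: ∂π_I/∂q_I = 49 - q_I = 0, giving q_I = 49.
Then q_F = (174 - 49)/2 = 125/2.
Price P = 178 - 223/2 = 133/2.
Ionix's profit: (133/2 - 42)·49 = 1200.5000.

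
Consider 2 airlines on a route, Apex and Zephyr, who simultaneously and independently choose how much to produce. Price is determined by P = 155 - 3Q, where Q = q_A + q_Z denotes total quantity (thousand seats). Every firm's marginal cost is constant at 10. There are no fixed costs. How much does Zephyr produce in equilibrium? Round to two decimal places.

16.11

Each firm earns π_i = (155 - 3Q)q_i - 10q_i.
First-order condition (treating rivals' output as given): 145 - 6q_i - 3q_j = 0.
With identical firms every q_j equals q_i, so q_j = q_i and 145 = 9q_i, giving q_i = 145/9.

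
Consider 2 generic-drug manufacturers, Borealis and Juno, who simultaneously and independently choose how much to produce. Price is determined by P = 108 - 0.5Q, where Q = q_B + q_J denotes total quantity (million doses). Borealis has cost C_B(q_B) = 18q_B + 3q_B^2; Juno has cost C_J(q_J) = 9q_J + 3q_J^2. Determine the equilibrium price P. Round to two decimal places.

Borealis's profit: π_B = (108 - 0.5Q)q_B - (18q_B + 3q_B²). Setting ∂π_B/∂q_B = 0: 90 - 7q_B - (1/2)(q_J) = 0.
Juno's first-order condition: 99 - 7q_J - (1/2)(q_B) = 0.
Best responses: q_B = (90 - (1/2)q_J)/7, q_J = (99 - (1/2)q_B)/7.
Substituting one into the other gives q_B = 774/65 and q_J = 864/65.
Total output Q = 126/5, so price P = 108 - (1/2)·(126/5) = 477/5.

95.40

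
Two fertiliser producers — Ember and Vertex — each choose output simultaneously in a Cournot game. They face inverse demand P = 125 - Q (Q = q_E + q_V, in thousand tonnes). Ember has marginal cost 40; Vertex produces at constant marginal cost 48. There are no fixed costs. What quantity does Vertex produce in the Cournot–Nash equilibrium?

23

Ember's profit: π_E = (125 - Q)q_E - (40q_E). Setting ∂π_E/∂q_E = 0: 85 - 2q_E - (q_V) = 0.
Vertex's first-order condition: 77 - 2q_V - (q_E) = 0.
Best responses: q_E = (85 - q_V)/2, q_V = (77 - q_E)/2.
Solving the pair: q_E = 31, q_V = 23.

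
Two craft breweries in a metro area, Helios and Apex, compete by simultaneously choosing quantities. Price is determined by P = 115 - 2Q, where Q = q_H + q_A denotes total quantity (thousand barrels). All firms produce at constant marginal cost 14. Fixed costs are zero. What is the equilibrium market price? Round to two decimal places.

A representative firm's profit is π_i = q_i(115 - 2Q) - 14q_i.
First-order condition (treating rivals' output as given): 101 - 4q_i - 2q_j = 0.
By symmetry each firm produces the same amount; substituting q_j = q_i yields q_i = 101/6.
Total output Q = 101/3, so price P = 115 - 2·(101/3) = 143/3.

47.67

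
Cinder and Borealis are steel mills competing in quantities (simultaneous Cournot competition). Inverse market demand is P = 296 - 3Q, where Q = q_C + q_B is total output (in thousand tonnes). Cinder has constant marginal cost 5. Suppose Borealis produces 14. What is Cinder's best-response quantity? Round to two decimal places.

With the rival's output fixed at 14, Cinder's profit is π_C = (296 - 3·14 - 3q_C)q_C - (5q_C) = (254 - 3q_C)q_C - (5q_C).
∂π_C/∂q_C = 249 - 6q_C = 0, so q_C = 83/2.

41.50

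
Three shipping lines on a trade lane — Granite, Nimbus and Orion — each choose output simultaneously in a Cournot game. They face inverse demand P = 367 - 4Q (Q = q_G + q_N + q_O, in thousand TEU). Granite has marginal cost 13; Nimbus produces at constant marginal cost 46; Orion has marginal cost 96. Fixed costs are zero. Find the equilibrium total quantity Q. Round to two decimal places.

59.13

Granite's profit: π_G = (367 - 4Q)q_G - (13q_G). Setting ∂π_G/∂q_G = 0: 354 - 8q_G - 4(q_N + q_O) = 0.
Nimbus's first-order condition: 321 - 8q_N - 4(q_G + q_O) = 0.
Orion's first-order condition: 271 - 8q_O - 4(q_G + q_N) = 0.
Adding the 3 first-order conditions: 946 − 16Q = 0, so Q = 473/8.
Back-substituting: q_G = (354 − 473/2)/4 = 235/8, q_N = (321 − 473/2)/4 = 169/8, q_O = (271 − 473/2)/4 = 69/8.
Total output Q = 235/8 + 169/8 + 69/8 = 473/8.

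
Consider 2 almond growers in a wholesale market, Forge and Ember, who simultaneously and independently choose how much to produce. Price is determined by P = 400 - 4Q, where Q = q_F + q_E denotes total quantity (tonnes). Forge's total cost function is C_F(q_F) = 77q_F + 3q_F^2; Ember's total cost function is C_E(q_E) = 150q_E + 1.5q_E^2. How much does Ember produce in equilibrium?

16

Forge's profit: π_F = (400 - 4Q)q_F - (77q_F + 3q_F²). Setting ∂π_F/∂q_F = 0: 323 - 14q_F - 4(q_E) = 0.
Ember's profit: π_E = (400 - 4Q)q_E - (150q_E + (3/2)q_E²). Setting ∂π_E/∂q_E = 0: 250 - 11q_E - 4(q_F) = 0.
Best responses: q_F = (323 - 4q_E)/14, q_E = (250 - 4q_F)/11.
Solving the pair: q_F = 37/2, q_E = 16.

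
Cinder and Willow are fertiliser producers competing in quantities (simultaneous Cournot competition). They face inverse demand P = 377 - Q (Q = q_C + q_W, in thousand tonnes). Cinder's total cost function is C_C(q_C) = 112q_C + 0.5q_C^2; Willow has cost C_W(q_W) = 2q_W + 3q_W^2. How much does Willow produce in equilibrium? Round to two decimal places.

Cinder's profit: π_C = (377 - Q)q_C - (112q_C + (1/2)q_C²). Setting ∂π_C/∂q_C = 0: 265 - 3q_C - (q_W) = 0.
Willow's first-order condition: 375 - 8q_W - (q_C) = 0.
So q_C = (265 - q_W)/3 and q_W = (375 - q_C)/8.
Substituting one into the other gives q_C = 1745/23 and q_W = 860/23.

37.39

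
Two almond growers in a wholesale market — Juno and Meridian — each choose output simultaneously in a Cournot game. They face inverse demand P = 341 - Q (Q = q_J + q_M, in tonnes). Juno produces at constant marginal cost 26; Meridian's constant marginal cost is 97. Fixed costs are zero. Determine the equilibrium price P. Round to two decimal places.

Juno's profit: π_J = (341 - Q)q_J - (26q_J). Setting ∂π_J/∂q_J = 0: 315 - 2q_J - (q_M) = 0.
Meridian's profit: π_M = (341 - Q)q_M - (97q_M). Setting ∂π_M/∂q_M = 0: 244 - 2q_M - (q_J) = 0.
Rearranging gives the reaction functions q_J = (315 - q_M)/2 and q_M = (244 - q_J)/2.
Solving the pair: q_J = 386/3, q_M = 173/3.
Total output Q = 559/3, so price P = 341 - 559/3 = 464/3.

154.67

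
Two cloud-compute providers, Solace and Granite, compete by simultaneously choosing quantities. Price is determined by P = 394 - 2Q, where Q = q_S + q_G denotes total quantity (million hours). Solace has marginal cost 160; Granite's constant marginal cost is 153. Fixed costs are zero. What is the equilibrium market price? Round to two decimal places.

235.67

Solace's profit: π_S = (394 - 2Q)q_S - (160q_S). Setting ∂π_S/∂q_S = 0: 234 - 4q_S - 2(q_G) = 0.
Granite's profit: π_G = (394 - 2Q)q_G - (153q_G). Setting ∂π_G/∂q_G = 0: 241 - 4q_G - 2(q_S) = 0.
Best responses: q_S = (234 - 2q_G)/4, q_G = (241 - 2q_S)/4.
Substituting one into the other gives q_S = 227/6 and q_G = 124/3.
Total output Q = 475/6, so price P = 394 - 2·(475/6) = 707/3.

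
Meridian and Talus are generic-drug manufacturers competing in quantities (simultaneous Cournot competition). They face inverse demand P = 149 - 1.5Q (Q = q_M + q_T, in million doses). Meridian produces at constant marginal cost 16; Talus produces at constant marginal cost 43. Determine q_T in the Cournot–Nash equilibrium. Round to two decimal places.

Meridian's profit: π_M = (149 - 1.5Q)q_M - (16q_M). Setting ∂π_M/∂q_M = 0: 133 - 3q_M - (3/2)(q_T) = 0.
Talus's first-order condition: 106 - 3q_T - (3/2)(q_M) = 0.
So q_M = (133 - (3/2)q_T)/3 and q_T = (106 - (3/2)q_M)/3.
Solving the pair: q_M = 320/9, q_T = 158/9.

17.56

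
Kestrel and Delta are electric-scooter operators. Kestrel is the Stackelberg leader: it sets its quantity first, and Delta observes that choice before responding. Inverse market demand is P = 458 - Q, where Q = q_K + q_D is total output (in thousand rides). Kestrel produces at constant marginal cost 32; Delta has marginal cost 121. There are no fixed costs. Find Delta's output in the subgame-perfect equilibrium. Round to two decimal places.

39.75

Solve by backward induction. Given q_K, the follower Delta maximises π_D = (458 - q_K - q_D)q_D - 121q_D.
Setting the follower's marginal profit to zero, 337 - q_K - 2q_D = 0, i.e. q_D = (337 - q_K)/2.
The leader anticipates this reaction. Substituting into P = 458 - Q gives P = 579/2 - (1/2)q_K, so π_K = (579/2 - (1/2)q_K)q_K - 32q_K.
Maximising: ∂π_K/∂q_K = 515/2 - q_K = 0, giving q_K = 515/2.
Then q_D = (337 - 515/2)/2 = 159/4.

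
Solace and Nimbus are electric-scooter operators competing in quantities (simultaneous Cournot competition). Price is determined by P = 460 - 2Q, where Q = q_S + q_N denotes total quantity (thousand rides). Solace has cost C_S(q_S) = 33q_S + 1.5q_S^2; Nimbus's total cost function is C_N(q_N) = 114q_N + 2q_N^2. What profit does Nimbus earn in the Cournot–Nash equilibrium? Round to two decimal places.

3637.02

Solace's profit: π_S = (460 - 2Q)q_S - (33q_S + (3/2)q_S²). Setting ∂π_S/∂q_S = 0: 427 - 7q_S - 2(q_N) = 0.
Nimbus's profit: π_N = (460 - 2Q)q_N - (114q_N + 2q_N²). Setting ∂π_N/∂q_N = 0: 346 - 8q_N - 2(q_S) = 0.
So q_S = (427 - 2q_N)/7 and q_N = (346 - 2q_S)/8.
Substituting one into the other gives q_S = 681/13 and q_N = 392/13.
Price P = 460 - 2·(1073/13) = 294.9231.
Nimbus's profit: 294.9231·(392/13) - 114·(392/13) - 2(392/13)² = 3637.0178.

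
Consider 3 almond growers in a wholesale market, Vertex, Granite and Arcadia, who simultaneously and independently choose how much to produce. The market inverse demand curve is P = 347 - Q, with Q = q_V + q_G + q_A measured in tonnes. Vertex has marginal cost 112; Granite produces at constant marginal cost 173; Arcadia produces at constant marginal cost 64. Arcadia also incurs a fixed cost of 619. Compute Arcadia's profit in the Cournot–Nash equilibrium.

Vertex's profit: π_V = (347 - Q)q_V - (112q_V). Setting ∂π_V/∂q_V = 0: 235 - 2q_V - (q_G + q_A) = 0.
Granite's first-order condition: 174 - 2q_G - (q_V + q_A) = 0.
Arcadia's profit: π_A = (347 - Q)q_A - (64q_A). Setting ∂π_A/∂q_A = 0: 283 - 2q_A - (q_V + q_G) = 0.
Summing all 3 equations gives 692 − 4Q = 0, hence Q = 173.
Back-substituting: q_V = (235 − 173) = 62, q_G = (174 − 173) = 1, q_A = (283 − 173) = 110.
Price P = 347 - 173 = 174.
Arcadia's profit: (174 - 64)·110 - 619 = 11481.

11481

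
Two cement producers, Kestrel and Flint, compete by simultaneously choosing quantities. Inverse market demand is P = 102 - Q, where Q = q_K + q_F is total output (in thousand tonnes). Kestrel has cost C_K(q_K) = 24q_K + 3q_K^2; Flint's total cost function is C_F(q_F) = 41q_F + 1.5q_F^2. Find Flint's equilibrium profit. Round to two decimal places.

Kestrel's profit: π_K = (102 - Q)q_K - (24q_K + 3q_K²). Setting ∂π_K/∂q_K = 0: 78 - 8q_K - (q_F) = 0.
Flint's first-order condition: 61 - 5q_F - (q_K) = 0.
Best responses: q_K = (78 - q_F)/8, q_F = (61 - q_K)/5.
Solving the pair: q_K = 329/39, q_F = 410/39.
Price P = 102 - 739/39 = 83.0513.
Flint's profit: 83.0513·(410/39) - 41·(410/39) - (3/2)(410/39)² = 276.2985.

276.30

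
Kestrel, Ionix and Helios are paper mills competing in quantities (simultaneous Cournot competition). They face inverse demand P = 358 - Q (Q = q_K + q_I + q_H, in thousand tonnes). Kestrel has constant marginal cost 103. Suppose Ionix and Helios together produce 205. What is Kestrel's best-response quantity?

25

With rivals' combined output fixed at 205, Kestrel's profit is π_K = (358 - 205 - q_K)q_K - (103q_K) = (153 - q_K)q_K - (103q_K).
∂π_K/∂q_K = 50 - 2q_K = 0, so q_K = 25.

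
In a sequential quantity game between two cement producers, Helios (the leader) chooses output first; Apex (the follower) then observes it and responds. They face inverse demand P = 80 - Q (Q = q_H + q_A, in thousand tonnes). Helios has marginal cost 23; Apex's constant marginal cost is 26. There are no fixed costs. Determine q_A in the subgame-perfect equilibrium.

12

The follower Apex best-responds to any q_H: π_A = (80 - Q)q_A - 26q_A.
Setting the follower's marginal profit to zero, 54 - q_H - 2q_A = 0, i.e. q_A = (54 - q_H)/2.
Helios substitutes q_A(q_H) into its own profit: π_H = q_H(80 - q_H - (54 - q_H)/2) - 23q_H = (53 - (1/2)q_H)q_H - 23q_H.
Leader FOC: 30 - q_H = 0, so q_H = 30.
Then q_A = (54 - 30)/2 = 12.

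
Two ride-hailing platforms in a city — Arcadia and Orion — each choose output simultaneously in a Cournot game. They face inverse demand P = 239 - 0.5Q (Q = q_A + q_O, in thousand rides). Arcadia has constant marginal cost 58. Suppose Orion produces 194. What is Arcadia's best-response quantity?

84

With the rival's output fixed at 194, Arcadia's profit is π_A = (239 - (1/2)·194 - (1/2)q_A)q_A - (58q_A) = (142 - (1/2)q_A)q_A - (58q_A).
∂π_A/∂q_A = 84 - q_A = 0, so q_A = 84.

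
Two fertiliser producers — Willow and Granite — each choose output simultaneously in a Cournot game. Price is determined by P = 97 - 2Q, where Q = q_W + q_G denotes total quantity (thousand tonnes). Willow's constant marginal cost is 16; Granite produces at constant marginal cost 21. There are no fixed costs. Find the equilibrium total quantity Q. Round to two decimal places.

26.17

Willow's profit: π_W = (97 - 2Q)q_W - (16q_W). Setting ∂π_W/∂q_W = 0: 81 - 4q_W - 2(q_G) = 0.
Granite's profit: π_G = (97 - 2Q)q_G - (21q_G). Setting ∂π_G/∂q_G = 0: 76 - 4q_G - 2(q_W) = 0.
Rearranging gives the reaction functions q_W = (81 - 2q_G)/4 and q_G = (76 - 2q_W)/4.
Solving the pair: q_W = 43/3, q_G = 71/6.
Total output Q = 43/3 + 71/6 = 157/6.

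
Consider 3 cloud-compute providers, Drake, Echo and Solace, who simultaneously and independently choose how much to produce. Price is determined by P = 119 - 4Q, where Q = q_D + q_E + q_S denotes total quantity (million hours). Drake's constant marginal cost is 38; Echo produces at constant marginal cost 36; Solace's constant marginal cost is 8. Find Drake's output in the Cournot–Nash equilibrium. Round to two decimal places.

Drake's profit: π_D = (119 - 4Q)q_D - (38q_D). Setting ∂π_D/∂q_D = 0: 81 - 8q_D - 4(q_E + q_S) = 0.
Echo's first-order condition: 83 - 8q_E - 4(q_D + q_S) = 0.
Solace's profit: π_S = (119 - 4Q)q_S - (8q_S). Setting ∂π_S/∂q_S = 0: 111 - 8q_S - 4(q_D + q_E) = 0.
Summing all 3 equations gives 275 − 16Q = 0, hence Q = 275/16.
Back-substituting: q_D = (81 − 275/4)/4 = 49/16, q_E = (83 − 275/4)/4 = 57/16, q_S = (111 − 275/4)/4 = 169/16.

3.06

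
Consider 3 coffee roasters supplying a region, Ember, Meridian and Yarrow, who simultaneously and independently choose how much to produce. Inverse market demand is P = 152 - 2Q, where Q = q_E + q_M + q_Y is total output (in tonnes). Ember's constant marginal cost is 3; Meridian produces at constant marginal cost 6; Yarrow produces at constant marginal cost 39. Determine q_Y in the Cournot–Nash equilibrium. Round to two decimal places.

Ember's profit: π_E = (152 - 2Q)q_E - (3q_E). Setting ∂π_E/∂q_E = 0: 149 - 4q_E - 2(q_M + q_Y) = 0.
Meridian's first-order condition: 146 - 4q_M - 2(q_E + q_Y) = 0.
Yarrow's profit: π_Y = (152 - 2Q)q_Y - (39q_Y). Setting ∂π_Y/∂q_Y = 0: 113 - 4q_Y - 2(q_E + q_M) = 0.
Adding the 3 conditions: 408 − 4Q − 4Q = 0, i.e. Q = 51.
Back-substituting: q_E = (149 − 102)/2 = 47/2, q_M = (146 − 102)/2 = 22, q_Y = (113 − 102)/2 = 11/2.

5.50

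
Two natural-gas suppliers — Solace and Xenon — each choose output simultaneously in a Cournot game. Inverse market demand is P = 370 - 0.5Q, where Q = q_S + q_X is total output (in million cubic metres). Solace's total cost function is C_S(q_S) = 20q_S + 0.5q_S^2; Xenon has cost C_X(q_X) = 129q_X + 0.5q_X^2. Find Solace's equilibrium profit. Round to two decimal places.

Solace's profit: π_S = (370 - 0.5Q)q_S - (20q_S + (1/2)q_S²). Setting ∂π_S/∂q_S = 0: 350 - 2q_S - (1/2)(q_X) = 0.
Xenon's profit: π_X = (370 - 0.5Q)q_X - (129q_X + (1/2)q_X²). Setting ∂π_X/∂q_X = 0: 241 - 2q_X - (1/2)(q_S) = 0.
So q_S = (350 - (1/2)q_X)/2 and q_X = (241 - (1/2)q_S)/2.
Substituting one into the other gives q_S = 154.5333 and q_X = 1228/15.
Price P = 370 - (1/2)·(1182/5) = 1259/5.
Solace's profit: (1259/5)·154.5333 - 20·154.5333 - (1/2)·154.5333² = 23880.5511.

23880.55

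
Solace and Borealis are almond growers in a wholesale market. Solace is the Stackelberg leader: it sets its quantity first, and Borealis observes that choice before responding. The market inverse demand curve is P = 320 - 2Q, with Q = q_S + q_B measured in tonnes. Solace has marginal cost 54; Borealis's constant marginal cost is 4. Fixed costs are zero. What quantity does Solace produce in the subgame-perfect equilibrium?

54

Solve by backward induction. Given q_S, the follower Borealis maximises π_B = (320 - 2q_S - 2q_B)q_B - 4q_B.
Setting the follower's marginal profit to zero, 316 - 2q_S - 4q_B = 0, i.e. q_B = (316 - 2q_S)/4.
Solace substitutes q_B(q_S) into its own profit: π_S = q_S(320 - 2q_S - (316 - 2q_S)/2) - 54q_S = (162 - q_S)q_S - 54q_S.
Maximising: ∂π_S/∂q_S = 108 - 2q_S = 0, giving q_S = 54.
Then q_B = (316 - 2·54)/4 = 52.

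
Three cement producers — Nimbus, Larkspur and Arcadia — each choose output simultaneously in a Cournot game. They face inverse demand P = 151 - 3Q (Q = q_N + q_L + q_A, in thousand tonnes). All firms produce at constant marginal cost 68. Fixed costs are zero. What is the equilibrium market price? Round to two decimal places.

A representative firm's profit is π_i = q_i(151 - 3Q) - 68q_i.
Setting ∂π_i/∂q_i = 0 with rivals' quantities fixed: 83 - 6q_i - 3·Σ_{j≠i} q_j = 0.
By symmetry each firm produces the same amount; substituting Σ_{j≠i} q_j = 2q_i yields q_i = 83/12.
Total output Q = 83/4, so price P = 151 - 3·(83/4) = 355/4.

88.75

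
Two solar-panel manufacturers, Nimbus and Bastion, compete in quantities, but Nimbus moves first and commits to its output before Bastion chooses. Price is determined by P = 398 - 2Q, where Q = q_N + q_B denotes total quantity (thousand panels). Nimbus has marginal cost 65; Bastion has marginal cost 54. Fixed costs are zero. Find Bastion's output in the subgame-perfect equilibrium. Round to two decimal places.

45.75

The follower Bastion best-responds to any q_N: π_B = (398 - 2Q)q_B - 54q_B.
Follower FOC: 344 - 2q_N - 4q_B = 0, so q_B(q_N) = (344 - 2q_N)/4.
Nimbus substitutes q_B(q_N) into its own profit: π_N = q_N(398 - 2q_N - (344 - 2q_N)/2) - 65q_N = (226 - q_N)q_N - 65q_N.
Leader FOC: 161 - 2q_N = 0, so q_N = 161/2.
Then q_B = (344 - 2·(161/2))/4 = 183/4.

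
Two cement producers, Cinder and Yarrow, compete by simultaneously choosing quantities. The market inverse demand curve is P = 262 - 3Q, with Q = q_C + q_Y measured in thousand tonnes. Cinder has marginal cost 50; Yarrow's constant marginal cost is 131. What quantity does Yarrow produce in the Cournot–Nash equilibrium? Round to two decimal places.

Cinder's profit: π_C = (262 - 3Q)q_C - (50q_C). Setting ∂π_C/∂q_C = 0: 212 - 6q_C - 3(q_Y) = 0.
Yarrow's first-order condition: 131 - 6q_Y - 3(q_C) = 0.
So q_C = (212 - 3q_Y)/6 and q_Y = (131 - 3q_C)/6.
Solving the pair: q_C = 293/9, q_Y = 50/9.

5.56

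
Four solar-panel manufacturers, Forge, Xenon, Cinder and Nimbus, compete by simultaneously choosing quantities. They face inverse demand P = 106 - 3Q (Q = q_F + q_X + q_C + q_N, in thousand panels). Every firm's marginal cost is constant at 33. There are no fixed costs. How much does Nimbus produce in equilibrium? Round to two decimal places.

Each firm earns π_i = (106 - 3Q)q_i - 33q_i.
First-order condition (treating rivals' output as given): 73 - 6q_i - 3·Σ_{j≠i} q_j = 0.
By symmetry each firm produces the same amount; substituting Σ_{j≠i} q_j = 3q_i yields q_i = 73/15.

4.87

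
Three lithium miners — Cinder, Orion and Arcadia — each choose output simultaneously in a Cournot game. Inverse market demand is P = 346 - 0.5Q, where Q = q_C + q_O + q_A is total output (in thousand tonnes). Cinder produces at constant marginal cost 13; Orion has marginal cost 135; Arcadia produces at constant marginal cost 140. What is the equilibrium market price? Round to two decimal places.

158.50

Cinder's profit: π_C = (346 - 0.5Q)q_C - (13q_C). Setting ∂π_C/∂q_C = 0: 333 - q_C - (1/2)(q_O + q_A) = 0.
Orion's first-order condition: 211 - q_O - (1/2)(q_C + q_A) = 0.
Arcadia's profit: π_A = (346 - 0.5Q)q_A - (140q_A). Setting ∂π_A/∂q_A = 0: 206 - q_A - (1/2)(q_C + q_O) = 0.
Adding the 3 conditions: 750 − Q − Q = 0, i.e. Q = 375.
Back-substituting: q_C = (333 − 375/2)/(1/2) = 291, q_O = (211 − 375/2)/(1/2) = 47, q_A = (206 − 375/2)/(1/2) = 37.
Total output Q = 375, so price P = 346 - (1/2)·375 = 317/2.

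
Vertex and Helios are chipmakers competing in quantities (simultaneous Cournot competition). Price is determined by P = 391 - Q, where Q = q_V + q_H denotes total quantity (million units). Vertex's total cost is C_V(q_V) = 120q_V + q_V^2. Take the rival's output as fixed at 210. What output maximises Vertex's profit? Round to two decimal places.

15.25

With the rival's output fixed at 210, Vertex's profit is π_V = (391 - 210 - q_V)q_V - (120q_V + q_V²) = (181 - q_V)q_V - (120q_V + q_V²).
∂π_V/∂q_V = 61 - 4q_V = 0, so q_V = 61/4.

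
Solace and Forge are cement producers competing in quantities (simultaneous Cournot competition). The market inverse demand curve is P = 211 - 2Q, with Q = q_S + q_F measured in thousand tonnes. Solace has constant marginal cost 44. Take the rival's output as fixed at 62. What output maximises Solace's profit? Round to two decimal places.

10.75

With the rival's output fixed at 62, Solace's profit is π_S = (211 - 2·62 - 2q_S)q_S - (44q_S) = (87 - 2q_S)q_S - (44q_S).
∂π_S/∂q_S = 43 - 4q_S = 0, so q_S = 43/4.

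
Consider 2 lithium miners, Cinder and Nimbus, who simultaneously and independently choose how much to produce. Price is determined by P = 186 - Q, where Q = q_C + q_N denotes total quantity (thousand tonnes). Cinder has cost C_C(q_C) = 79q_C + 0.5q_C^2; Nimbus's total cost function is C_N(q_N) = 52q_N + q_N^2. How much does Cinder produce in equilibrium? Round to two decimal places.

26.73

Cinder's profit: π_C = (186 - Q)q_C - (79q_C + (1/2)q_C²). Setting ∂π_C/∂q_C = 0: 107 - 3q_C - (q_N) = 0.
Nimbus's profit: π_N = (186 - Q)q_N - (52q_N + q_N²). Setting ∂π_N/∂q_N = 0: 134 - 4q_N - (q_C) = 0.
Best responses: q_C = (107 - q_N)/3, q_N = (134 - q_C)/4.
Substituting one into the other gives q_C = 294/11 and q_N = 295/11.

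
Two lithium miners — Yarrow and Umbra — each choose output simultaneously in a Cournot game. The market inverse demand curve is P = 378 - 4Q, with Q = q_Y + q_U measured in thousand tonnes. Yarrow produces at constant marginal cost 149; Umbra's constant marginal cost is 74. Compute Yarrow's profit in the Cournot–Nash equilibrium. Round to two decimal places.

Yarrow's profit: π_Y = (378 - 4Q)q_Y - (149q_Y). Setting ∂π_Y/∂q_Y = 0: 229 - 8q_Y - 4(q_U) = 0.
Umbra's first-order condition: 304 - 8q_U - 4(q_Y) = 0.
So q_Y = (229 - 4q_U)/8 and q_U = (304 - 4q_Y)/8.
Solving the pair: q_Y = 77/6, q_U = 379/12.
Price P = 378 - 4·(533/12) = 601/3.
Yarrow's profit: (601/3 - 149)·(77/6) = 658.7778.

658.78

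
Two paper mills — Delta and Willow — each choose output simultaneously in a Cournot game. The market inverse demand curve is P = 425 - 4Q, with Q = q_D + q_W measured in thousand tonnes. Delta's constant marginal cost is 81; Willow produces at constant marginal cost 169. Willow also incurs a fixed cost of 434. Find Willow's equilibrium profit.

Delta's profit: π_D = (425 - 4Q)q_D - (81q_D). Setting ∂π_D/∂q_D = 0: 344 - 8q_D - 4(q_W) = 0.
Willow's first-order condition: 256 - 8q_W - 4(q_D) = 0.
Best responses: q_D = (344 - 4q_W)/8, q_W = (256 - 4q_D)/8.
Substituting one into the other gives q_D = 36 and q_W = 14.
Price P = 425 - 4·50 = 225.
Willow's profit: (225 - 169)·14 - 434 = 350.

350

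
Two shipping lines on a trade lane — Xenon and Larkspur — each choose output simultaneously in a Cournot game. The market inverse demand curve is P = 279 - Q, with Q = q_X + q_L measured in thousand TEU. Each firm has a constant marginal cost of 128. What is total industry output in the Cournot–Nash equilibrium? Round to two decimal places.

A representative firm's profit is π_i = q_i(279 - Q) - 128q_i.
First-order condition (treating rivals' output as given): 151 - 2q_i - q_j = 0.
With identical firms every q_j equals q_i, so q_j = q_i and 151 = 3q_i, giving q_i = 151/3.
Total output Q = 151/3 + 151/3 = 302/3.

100.67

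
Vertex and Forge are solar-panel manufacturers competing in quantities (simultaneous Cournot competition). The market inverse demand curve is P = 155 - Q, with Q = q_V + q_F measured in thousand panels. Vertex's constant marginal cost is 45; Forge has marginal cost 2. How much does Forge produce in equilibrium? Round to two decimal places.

65.33

Vertex's profit: π_V = (155 - Q)q_V - (45q_V). Setting ∂π_V/∂q_V = 0: 110 - 2q_V - (q_F) = 0.
Forge's first-order condition: 153 - 2q_F - (q_V) = 0.
Best responses: q_V = (110 - q_F)/2, q_F = (153 - q_V)/2.
Solving the pair: q_V = 67/3, q_F = 196/3.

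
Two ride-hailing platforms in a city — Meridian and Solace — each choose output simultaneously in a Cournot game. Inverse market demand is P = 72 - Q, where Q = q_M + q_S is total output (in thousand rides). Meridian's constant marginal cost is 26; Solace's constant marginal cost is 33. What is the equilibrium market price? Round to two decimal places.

Meridian's profit: π_M = (72 - Q)q_M - (26q_M). Setting ∂π_M/∂q_M = 0: 46 - 2q_M - (q_S) = 0.
Solace's first-order condition: 39 - 2q_S - (q_M) = 0.
So q_M = (46 - q_S)/2 and q_S = (39 - q_M)/2.
Solving the pair: q_M = 53/3, q_S = 32/3.
Total output Q = 85/3, so price P = 72 - 85/3 = 131/3.

43.67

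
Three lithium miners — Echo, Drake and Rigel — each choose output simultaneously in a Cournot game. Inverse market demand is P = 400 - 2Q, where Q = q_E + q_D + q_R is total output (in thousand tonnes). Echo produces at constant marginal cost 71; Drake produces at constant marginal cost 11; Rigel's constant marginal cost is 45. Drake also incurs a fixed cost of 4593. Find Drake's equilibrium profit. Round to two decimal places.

2697.28

Echo's profit: π_E = (400 - 2Q)q_E - (71q_E). Setting ∂π_E/∂q_E = 0: 329 - 4q_E - 2(q_D + q_R) = 0.
Drake's first-order condition: 389 - 4q_D - 2(q_E + q_R) = 0.
Rigel's profit: π_R = (400 - 2Q)q_R - (45q_R). Setting ∂π_R/∂q_R = 0: 355 - 4q_R - 2(q_E + q_D) = 0.
Adding the 3 conditions: 1073 − 4Q − 4Q = 0, i.e. Q = 1073/8.
Back-substituting: q_E = (329 − 1073/4)/2 = 243/8, q_D = (389 − 1073/4)/2 = 483/8, q_R = (355 − 1073/4)/2 = 347/8.
Price P = 400 - 2·(1073/8) = 527/4.
Drake's profit: (527/4 - 11)·(483/8) - 4593 = 2697.2813.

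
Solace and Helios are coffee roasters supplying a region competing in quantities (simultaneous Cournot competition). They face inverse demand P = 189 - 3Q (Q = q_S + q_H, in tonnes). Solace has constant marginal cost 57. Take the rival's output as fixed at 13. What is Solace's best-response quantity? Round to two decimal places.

15.50

With the rival's output fixed at 13, Solace's profit is π_S = (189 - 3·13 - 3q_S)q_S - (57q_S) = (150 - 3q_S)q_S - (57q_S).
∂π_S/∂q_S = 93 - 6q_S = 0, so q_S = 31/2.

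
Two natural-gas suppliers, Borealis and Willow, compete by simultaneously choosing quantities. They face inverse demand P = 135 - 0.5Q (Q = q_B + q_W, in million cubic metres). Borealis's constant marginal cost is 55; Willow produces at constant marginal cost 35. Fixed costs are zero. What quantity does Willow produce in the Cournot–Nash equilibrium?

Borealis's profit: π_B = (135 - 0.5Q)q_B - (55q_B). Setting ∂π_B/∂q_B = 0: 80 - q_B - (1/2)(q_W) = 0.
Willow's profit: π_W = (135 - 0.5Q)q_W - (35q_W). Setting ∂π_W/∂q_W = 0: 100 - q_W - (1/2)(q_B) = 0.
So q_B = (80 - (1/2)q_W) and q_W = (100 - (1/2)q_B).
Substituting one into the other gives q_B = 40 and q_W = 80.

80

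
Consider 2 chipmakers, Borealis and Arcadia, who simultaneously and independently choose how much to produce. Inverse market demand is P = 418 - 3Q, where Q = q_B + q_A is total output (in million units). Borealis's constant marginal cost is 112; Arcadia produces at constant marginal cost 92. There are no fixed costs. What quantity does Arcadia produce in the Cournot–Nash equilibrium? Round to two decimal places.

38.44

Borealis's profit: π_B = (418 - 3Q)q_B - (112q_B). Setting ∂π_B/∂q_B = 0: 306 - 6q_B - 3(q_A) = 0.
Arcadia's profit: π_A = (418 - 3Q)q_A - (92q_A). Setting ∂π_A/∂q_A = 0: 326 - 6q_A - 3(q_B) = 0.
So q_B = (306 - 3q_A)/6 and q_A = (326 - 3q_B)/6.
Substituting one into the other gives q_B = 286/9 and q_A = 346/9.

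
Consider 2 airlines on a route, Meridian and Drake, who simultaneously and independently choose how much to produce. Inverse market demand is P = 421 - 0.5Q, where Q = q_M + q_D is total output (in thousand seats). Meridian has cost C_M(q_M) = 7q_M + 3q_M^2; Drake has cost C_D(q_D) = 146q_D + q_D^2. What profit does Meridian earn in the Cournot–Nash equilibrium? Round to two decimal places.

9916.61

Meridian's profit: π_M = (421 - 0.5Q)q_M - (7q_M + 3q_M²). Setting ∂π_M/∂q_M = 0: 414 - 7q_M - (1/2)(q_D) = 0.
Drake's profit: π_D = (421 - 0.5Q)q_D - (146q_D + q_D²). Setting ∂π_D/∂q_D = 0: 275 - 3q_D - (1/2)(q_M) = 0.
Rearranging gives the reaction functions q_M = (414 - (1/2)q_D)/7 and q_D = (275 - (1/2)q_M)/3.
Substituting one into the other gives q_M = 53.2289 and q_D = 82.7952.
Price P = 421 - (1/2)·136.0241 = 352.9880.
Meridian's profit: 352.9880·53.2289 - 7·53.2289 - 3·53.2289² = 9916.6111.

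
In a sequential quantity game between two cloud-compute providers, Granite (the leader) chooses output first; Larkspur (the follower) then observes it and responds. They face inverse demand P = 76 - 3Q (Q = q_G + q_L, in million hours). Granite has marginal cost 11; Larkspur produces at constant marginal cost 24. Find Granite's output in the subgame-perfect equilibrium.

The follower Larkspur best-responds to any q_G: π_L = (76 - 3Q)q_L - 24q_L.
Follower FOC: 52 - 3q_G - 6q_L = 0, so q_L(q_G) = (52 - 3q_G)/6.
The leader anticipates this reaction. Substituting into P = 76 - 3Q gives P = 50 - (3/2)q_G, so π_G = (50 - (3/2)q_G)q_G - 11q_G.
Leader FOC: 39 - 3q_G = 0, so q_G = 13.
Then q_L = (52 - 3·13)/6 = 13/6.

13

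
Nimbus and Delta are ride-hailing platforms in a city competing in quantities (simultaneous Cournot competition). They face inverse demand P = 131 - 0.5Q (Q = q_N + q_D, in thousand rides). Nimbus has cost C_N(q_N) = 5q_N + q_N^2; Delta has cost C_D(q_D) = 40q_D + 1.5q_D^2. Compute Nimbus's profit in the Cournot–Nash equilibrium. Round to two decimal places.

Nimbus's profit: π_N = (131 - 0.5Q)q_N - (5q_N + q_N²). Setting ∂π_N/∂q_N = 0: 126 - 3q_N - (1/2)(q_D) = 0.
Delta's first-order condition: 91 - 4q_D - (1/2)(q_N) = 0.
So q_N = (126 - (1/2)q_D)/3 and q_D = (91 - (1/2)q_N)/4.
Substituting one into the other gives q_N = 1834/47 and q_D = 840/47.
Price P = 131 - (1/2)·56.8936 = 102.5532.
Nimbus's profit: 102.5532·(1834/47) - 5·(1834/47) - (1834/47)² = 2283.9900.

2283.99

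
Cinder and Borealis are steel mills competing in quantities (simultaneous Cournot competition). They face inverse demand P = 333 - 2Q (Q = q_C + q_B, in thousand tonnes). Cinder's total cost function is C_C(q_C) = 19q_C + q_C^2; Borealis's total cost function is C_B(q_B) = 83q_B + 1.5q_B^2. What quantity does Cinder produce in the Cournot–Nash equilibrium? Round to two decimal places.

44.68

Cinder's profit: π_C = (333 - 2Q)q_C - (19q_C + q_C²). Setting ∂π_C/∂q_C = 0: 314 - 6q_C - 2(q_B) = 0.
Borealis's profit: π_B = (333 - 2Q)q_B - (83q_B + (3/2)q_B²). Setting ∂π_B/∂q_B = 0: 250 - 7q_B - 2(q_C) = 0.
Rearranging gives the reaction functions q_C = (314 - 2q_B)/6 and q_B = (250 - 2q_C)/7.
Solving the pair: q_C = 849/19, q_B = 436/19.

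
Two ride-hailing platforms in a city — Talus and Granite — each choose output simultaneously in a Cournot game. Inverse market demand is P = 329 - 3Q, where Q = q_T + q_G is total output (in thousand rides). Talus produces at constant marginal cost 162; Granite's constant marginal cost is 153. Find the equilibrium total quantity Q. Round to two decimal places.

Talus's profit: π_T = (329 - 3Q)q_T - (162q_T). Setting ∂π_T/∂q_T = 0: 167 - 6q_T - 3(q_G) = 0.
Granite's profit: π_G = (329 - 3Q)q_G - (153q_G). Setting ∂π_G/∂q_G = 0: 176 - 6q_G - 3(q_T) = 0.
Best responses: q_T = (167 - 3q_G)/6, q_G = (176 - 3q_T)/6.
Substituting one into the other gives q_T = 158/9 and q_G = 185/9.
Total output Q = 158/9 + 185/9 = 343/9.

38.11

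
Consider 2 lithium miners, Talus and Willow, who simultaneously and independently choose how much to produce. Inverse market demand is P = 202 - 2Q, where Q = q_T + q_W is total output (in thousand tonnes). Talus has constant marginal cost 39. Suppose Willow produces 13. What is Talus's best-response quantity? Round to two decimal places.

With the rival's output fixed at 13, Talus's profit is π_T = (202 - 2·13 - 2q_T)q_T - (39q_T) = (176 - 2q_T)q_T - (39q_T).
∂π_T/∂q_T = 137 - 4q_T = 0, so q_T = 137/4.

34.25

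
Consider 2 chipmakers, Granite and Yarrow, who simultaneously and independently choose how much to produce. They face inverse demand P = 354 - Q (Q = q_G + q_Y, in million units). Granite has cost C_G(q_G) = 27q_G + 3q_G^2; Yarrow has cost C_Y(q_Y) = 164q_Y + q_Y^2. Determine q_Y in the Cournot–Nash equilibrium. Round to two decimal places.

Granite's profit: π_G = (354 - Q)q_G - (27q_G + 3q_G²). Setting ∂π_G/∂q_G = 0: 327 - 8q_G - (q_Y) = 0.
Yarrow's first-order condition: 190 - 4q_Y - (q_G) = 0.
Best responses: q_G = (327 - q_Y)/8, q_Y = (190 - q_G)/4.
Substituting one into the other gives q_G = 1118/31 and q_Y = 1193/31.

38.48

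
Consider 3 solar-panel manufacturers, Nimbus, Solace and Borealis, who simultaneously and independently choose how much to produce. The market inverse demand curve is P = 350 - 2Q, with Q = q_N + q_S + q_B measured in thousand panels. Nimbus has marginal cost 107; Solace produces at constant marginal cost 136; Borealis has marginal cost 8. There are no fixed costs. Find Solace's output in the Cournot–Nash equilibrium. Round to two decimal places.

Nimbus's profit: π_N = (350 - 2Q)q_N - (107q_N). Setting ∂π_N/∂q_N = 0: 243 - 4q_N - 2(q_S + q_B) = 0.
Solace's profit: π_S = (350 - 2Q)q_S - (136q_S). Setting ∂π_S/∂q_S = 0: 214 - 4q_S - 2(q_N + q_B) = 0.
Borealis's profit: π_B = (350 - 2Q)q_B - (8q_B). Setting ∂π_B/∂q_B = 0: 342 - 4q_B - 2(q_N + q_S) = 0.
Adding the 3 first-order conditions: 799 − 8Q = 0, so Q = 799/8.
Back-substituting: q_N = (243 − 799/4)/2 = 173/8, q_S = (214 − 799/4)/2 = 57/8, q_B = (342 − 799/4)/2 = 569/8.

7.13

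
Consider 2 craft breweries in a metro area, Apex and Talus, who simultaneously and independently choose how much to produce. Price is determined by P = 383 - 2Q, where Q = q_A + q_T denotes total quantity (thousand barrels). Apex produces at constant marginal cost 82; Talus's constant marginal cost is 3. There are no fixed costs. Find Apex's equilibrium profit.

2738

Apex's profit: π_A = (383 - 2Q)q_A - (82q_A). Setting ∂π_A/∂q_A = 0: 301 - 4q_A - 2(q_T) = 0.
Talus's profit: π_T = (383 - 2Q)q_T - (3q_T). Setting ∂π_T/∂q_T = 0: 380 - 4q_T - 2(q_A) = 0.
Best responses: q_A = (301 - 2q_T)/4, q_T = (380 - 2q_A)/4.
Substituting one into the other gives q_A = 37 and q_T = 153/2.
Price P = 383 - 2·(227/2) = 156.
Apex's profit: (156 - 82)·37 = 2738.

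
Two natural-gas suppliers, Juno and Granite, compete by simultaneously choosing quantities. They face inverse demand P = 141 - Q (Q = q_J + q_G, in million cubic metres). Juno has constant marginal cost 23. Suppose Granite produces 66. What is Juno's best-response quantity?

With the rival's output fixed at 66, Juno's profit is π_J = (141 - 66 - q_J)q_J - (23q_J) = (75 - q_J)q_J - (23q_J).
∂π_J/∂q_J = 52 - 2q_J = 0, so q_J = 26.

26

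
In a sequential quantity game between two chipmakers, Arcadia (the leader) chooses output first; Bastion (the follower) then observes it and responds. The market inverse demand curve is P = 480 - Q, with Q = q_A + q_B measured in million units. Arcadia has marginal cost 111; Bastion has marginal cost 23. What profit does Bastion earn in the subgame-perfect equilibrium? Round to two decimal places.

Solve by backward induction. Given q_A, the follower Bastion maximises π_B = (480 - q_A - q_B)q_B - 23q_B.
Follower FOC: 457 - q_A - 2q_B = 0, so q_B(q_A) = (457 - q_A)/2.
The leader anticipates this reaction. Substituting into P = 480 - Q gives P = 503/2 - (1/2)q_A, so π_A = (503/2 - (1/2)q_A)q_A - 111q_A.
Maximising: ∂π_A/∂q_A = 281/2 - q_A = 0, giving q_A = 281/2.
Then q_B = (457 - 281/2)/2 = 633/4.
Price P = 480 - 1195/4 = 725/4.
Bastion's profit: (725/4 - 23)·(633/4) = 25043.0625.

25043.06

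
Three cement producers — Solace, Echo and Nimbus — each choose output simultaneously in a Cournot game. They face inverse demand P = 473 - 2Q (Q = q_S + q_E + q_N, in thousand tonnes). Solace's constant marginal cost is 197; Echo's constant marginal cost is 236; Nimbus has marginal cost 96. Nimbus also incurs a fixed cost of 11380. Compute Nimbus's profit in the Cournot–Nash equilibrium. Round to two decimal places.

Solace's profit: π_S = (473 - 2Q)q_S - (197q_S). Setting ∂π_S/∂q_S = 0: 276 - 4q_S - 2(q_E + q_N) = 0.
Echo's profit: π_E = (473 - 2Q)q_E - (236q_E). Setting ∂π_E/∂q_E = 0: 237 - 4q_E - 2(q_S + q_N) = 0.
Nimbus's first-order condition: 377 - 4q_N - 2(q_S + q_E) = 0.
Adding the 3 conditions: 890 − 4Q − 4Q = 0, i.e. Q = 445/4.
Back-substituting: q_S = (276 − 445/2)/2 = 107/4, q_E = (237 − 445/2)/2 = 29/4, q_N = (377 − 445/2)/2 = 309/4.
Price P = 473 - 2·(445/4) = 501/2.
Nimbus's profit: (501/2 - 96)·(309/4) - 11380 = 555.1250.

555.13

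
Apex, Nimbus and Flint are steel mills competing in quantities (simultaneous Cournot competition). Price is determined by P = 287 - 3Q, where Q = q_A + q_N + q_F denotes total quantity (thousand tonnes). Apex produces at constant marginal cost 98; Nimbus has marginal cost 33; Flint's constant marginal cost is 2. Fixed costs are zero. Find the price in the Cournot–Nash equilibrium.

Apex's profit: π_A = (287 - 3Q)q_A - (98q_A). Setting ∂π_A/∂q_A = 0: 189 - 6q_A - 3(q_N + q_F) = 0.
Nimbus's first-order condition: 254 - 6q_N - 3(q_A + q_F) = 0.
Flint's first-order condition: 285 - 6q_F - 3(q_A + q_N) = 0.
Adding the 3 first-order conditions: 728 − 12Q = 0, so Q = 182/3.
Back-substituting: q_A = (189 − 182)/3 = 7/3, q_N = (254 − 182)/3 = 24, q_F = (285 − 182)/3 = 103/3.
Total output Q = 182/3, so price P = 287 - 3·(182/3) = 105.

105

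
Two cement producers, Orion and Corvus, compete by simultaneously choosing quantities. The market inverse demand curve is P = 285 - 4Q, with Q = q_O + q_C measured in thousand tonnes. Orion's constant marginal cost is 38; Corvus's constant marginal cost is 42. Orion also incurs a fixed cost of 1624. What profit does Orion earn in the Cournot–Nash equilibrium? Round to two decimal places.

Orion's profit: π_O = (285 - 4Q)q_O - (38q_O). Setting ∂π_O/∂q_O = 0: 247 - 8q_O - 4(q_C) = 0.
Corvus's profit: π_C = (285 - 4Q)q_C - (42q_C). Setting ∂π_C/∂q_C = 0: 243 - 8q_C - 4(q_O) = 0.
So q_O = (247 - 4q_C)/8 and q_C = (243 - 4q_O)/8.
Substituting one into the other gives q_O = 251/12 and q_C = 239/12.
Price P = 285 - 4·(245/6) = 365/3.
Orion's profit: (365/3 - 38)·(251/12) - 1624 = 126.0278.

126.03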